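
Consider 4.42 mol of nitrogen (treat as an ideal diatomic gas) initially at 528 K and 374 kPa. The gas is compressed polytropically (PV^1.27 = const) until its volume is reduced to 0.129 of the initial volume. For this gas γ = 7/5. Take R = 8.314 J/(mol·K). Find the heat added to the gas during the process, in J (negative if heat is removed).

V₁ = nRT₁/P₁ = 4.42×8.314×528/374 = 51.9 L.
Polytropic n=1.27: T₂ = T₁(V₁/V₂)^(n−1) = 528×(7.75)^0.27 = 918 K; P₂ = P₁(V₁/V₂)^n = 5040 kPa.
W = (P₁V₁−P₂V₂)/(n−1) = (374×51.9−5040×6.69)/0.27 = -53100 J.
ΔU = nCvΔT = 4.42×20.8×(918−528) = 35800 J.
Q = ΔU + W = -17200 J.

-17200 J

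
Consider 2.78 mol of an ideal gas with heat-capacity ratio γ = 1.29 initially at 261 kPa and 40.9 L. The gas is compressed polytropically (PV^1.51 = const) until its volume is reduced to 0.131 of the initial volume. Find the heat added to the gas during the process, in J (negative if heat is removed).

T₁ = P₁V₁/(nR) = 261×40.9/(2.78×8.314) = 462 K.
Polytropic n=1.51: T₂ = T₁(V₁/V₂)^(n−1) = 462×(7.63)^0.51 = 1300 K; P₂ = P₁(V₁/V₂)^n = 5620 kPa.
W = (P₁V₁−P₂V₂)/(n−1) = (261×40.9−5620×5.36)/0.51 = -38100 J.
ΔU = nCvΔT = 2.78×28.7×(1300−462) = 67000 J.
Q = ΔU + W = 28900 J.

28900 J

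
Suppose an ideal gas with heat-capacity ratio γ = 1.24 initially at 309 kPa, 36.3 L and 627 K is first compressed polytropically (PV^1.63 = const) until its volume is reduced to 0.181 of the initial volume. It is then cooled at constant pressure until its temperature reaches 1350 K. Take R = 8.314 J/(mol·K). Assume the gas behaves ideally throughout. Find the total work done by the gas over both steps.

-43200 J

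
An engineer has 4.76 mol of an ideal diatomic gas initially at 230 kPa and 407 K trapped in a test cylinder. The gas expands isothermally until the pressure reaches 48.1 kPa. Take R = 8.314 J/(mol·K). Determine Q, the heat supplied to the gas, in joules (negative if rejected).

25200 J

V₁ = nRT₁/P₁ = 4.76×8.314×407/230 = 70.0 L.
Isothermal: T stays 407 K; PV = const ⇒ V₂ = 335 L, P₂ = 48.1 kPa.
ΔU = 0 (ideal gas, T constant).
W = nRT ln(V₂/V₁) = 4.76×8.314×407×ln(4.78) = 25200 J.
Q = ΔU + W = 25200 J.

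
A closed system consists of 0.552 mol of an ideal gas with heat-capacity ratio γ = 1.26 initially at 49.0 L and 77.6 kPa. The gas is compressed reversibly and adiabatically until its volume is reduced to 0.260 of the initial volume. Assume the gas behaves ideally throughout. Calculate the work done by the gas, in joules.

T₁ = P₁V₁/(nR) = 77.6×49.0/(0.552×8.314) = 829 K.
Adiabatic: TV^(γ−1) = const ⇒ T₂ = 829×(3.85)^0.260 = 1180 K; PV^γ = const ⇒ P₂ = 424 kPa.
ΔU = nCvΔT = 0.552×32.0×(1180−829) = 6130 J.
Q = 0 for an adiabatic process, so W = −ΔU = -6130 J.

-6130 J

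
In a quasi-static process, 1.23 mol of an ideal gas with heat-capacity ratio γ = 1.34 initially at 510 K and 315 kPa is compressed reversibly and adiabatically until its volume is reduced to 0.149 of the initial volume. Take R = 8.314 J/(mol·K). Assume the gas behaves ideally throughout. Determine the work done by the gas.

V₁ = nRT₁/P₁ = 1.23×8.314×510/315 = 16.6 L.
Adiabatic: TV^(γ−1) = const ⇒ T₂ = 510×(6.71)^0.340 = 974 K; PV^γ = const ⇒ P₂ = 4040 kPa.
ΔU = nCvΔT = 1.23×24.5×(974−510) = 14000 J.
Q = 0 for an adiabatic process, so W = −ΔU = -14000 J.

-14000 J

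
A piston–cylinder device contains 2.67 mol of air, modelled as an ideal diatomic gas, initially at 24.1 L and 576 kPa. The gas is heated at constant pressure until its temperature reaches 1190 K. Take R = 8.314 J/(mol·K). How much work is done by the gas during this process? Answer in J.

T₁ = P₁V₁/(nR) = 576×24.1/(2.67×8.314) = 625 K.
Isobaric: P stays 576 kPa; V/T = const ⇒ T₂ = 1190 K, V₂ = 45.9 L.
W = PΔV = 576×(45.9−24.1) kPa·L = 12500 J.

12500 J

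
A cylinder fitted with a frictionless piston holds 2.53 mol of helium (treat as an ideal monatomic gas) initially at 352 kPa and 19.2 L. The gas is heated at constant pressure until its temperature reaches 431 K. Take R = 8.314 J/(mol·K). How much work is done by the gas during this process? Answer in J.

2310 J

T₁ = P₁V₁/(nR) = 352×19.2/(2.53×8.314) = 321 K.
Isobaric: P stays 352 kPa; V/T = const ⇒ T₂ = 431 K, V₂ = 25.8 L.
W = PΔV = 352×(25.8−19.2) kPa·L = 2310 J.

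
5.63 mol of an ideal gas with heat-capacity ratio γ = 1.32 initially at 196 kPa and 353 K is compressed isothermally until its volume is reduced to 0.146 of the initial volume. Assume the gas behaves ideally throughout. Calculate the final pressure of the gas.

V₁ = nRT₁/P₁ = 5.63×8.314×353/196 = 84.3 L.
Isothermal: T stays 353 K; PV = const ⇒ V₂ = 12.3 L, P₂ = 1340 kPa.

1340 kPa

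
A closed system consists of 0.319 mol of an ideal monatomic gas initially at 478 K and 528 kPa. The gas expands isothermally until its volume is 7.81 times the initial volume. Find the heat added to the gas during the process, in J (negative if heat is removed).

2610 J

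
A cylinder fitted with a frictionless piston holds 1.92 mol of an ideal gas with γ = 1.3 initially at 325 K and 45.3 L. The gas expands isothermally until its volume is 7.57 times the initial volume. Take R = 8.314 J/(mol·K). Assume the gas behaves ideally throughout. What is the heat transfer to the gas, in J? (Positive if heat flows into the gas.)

10500 J

P₁ = nRT₁/V₁ = 1.92×8.314×325/45.3 = 115 kPa.
Isothermal: T stays 325 K; PV = const ⇒ V₂ = 343 L, P₂ = 15.1 kPa.
ΔU = 0 (ideal gas, T constant).
W = nRT ln(V₂/V₁) = 1.92×8.314×325×ln(7.57) = 10500 J.
Q = ΔU + W = 10500 J.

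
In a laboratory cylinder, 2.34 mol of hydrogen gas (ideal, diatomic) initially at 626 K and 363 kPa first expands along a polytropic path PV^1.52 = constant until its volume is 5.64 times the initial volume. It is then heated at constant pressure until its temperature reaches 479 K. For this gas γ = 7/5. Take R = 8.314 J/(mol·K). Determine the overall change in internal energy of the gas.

V₁ = nRT₁/P₁ = 2.34×8.314×626/363 = 33.6 L.
Step 1 — Polytropic n=1.52: T₂ = T₁(V₁/V₂)^(n−1) = 626×(0.177)^0.52 = 255 K; P₂ = P₁(V₁/V₂)^n = 26.2 kPa.
W = (P₁V₁−P₂V₂)/(n−1) = (363×33.6−26.2×189)/0.52 = 13900 J.
ΔU = nCvΔT = 2.34×20.8×(255−626) = -18100 J.
Q = ΔU + W = -4170 J.
State after step 1: P = 26.2 kPa, V = 189 L, T = 255 K.
Step 2 — Isobaric: P stays 26.2 kPa; V/T = const ⇒ T₂ = 479 K, V₂ = 356 L.
W = PΔV = 26.2×(356−189) kPa·L = 4370 J.
ΔU = nCvΔT = 2.34×20.8×(479−255) = 10900 J.
Q = ΔU + W = nCpΔT = 15300 J.
Net over both steps: W = 18300 J, Q = 11100 J, ΔU = -7150 J.

-7150 J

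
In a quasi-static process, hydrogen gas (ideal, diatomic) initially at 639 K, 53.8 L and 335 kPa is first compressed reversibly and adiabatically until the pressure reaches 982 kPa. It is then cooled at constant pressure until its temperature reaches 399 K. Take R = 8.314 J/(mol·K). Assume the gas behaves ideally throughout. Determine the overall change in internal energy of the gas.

n = P₁V₁/(RT₁) = 335×53.8/(8.314×639) = 3.39 mol.
Step 1 — Adiabatic: T₂/T₁ = (P₂/P₁)^((γ−1)/γ) ⇒ T₂ = 639×(2.93)^0.286 = 869 K; V₂ = 25.0 L.
ΔU = nCvΔT = 3.39×20.8×(869−639) = 16200 J.
Q = 0 for an adiabatic process, so W = −ΔU = -16200 J.
State after step 1: P = 982 kPa, V = 25.0 L, T = 869 K.
Step 2 — Isobaric: P stays 982 kPa; V/T = const ⇒ T₂ = 399 K, V₂ = 11.5 L.
W = PΔV = 982×(11.5−25.0) kPa·L = -13300 J.
ΔU = nCvΔT = 3.39×20.8×(399−869) = -33100 J.
Q = ΔU + W = nCpΔT = -46400 J.
Net over both steps: W = -29500 J, Q = -46400 J, ΔU = -16900 J.

-16900 J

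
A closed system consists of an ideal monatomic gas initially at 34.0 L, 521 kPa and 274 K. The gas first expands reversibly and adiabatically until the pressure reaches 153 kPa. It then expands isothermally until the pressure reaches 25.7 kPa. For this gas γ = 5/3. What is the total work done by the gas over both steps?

29700 J

n = P₁V₁/(RT₁) = 521×34.0/(8.314×274) = 7.78 mol.
Step 1 — Adiabatic: T₂/T₁ = (P₂/P₁)^((γ−1)/γ) ⇒ T₂ = 274×(0.294)^0.400 = 168 K; V₂ = 70.9 L.
ΔU = nCvΔT = 7.78×12.5×(168−274) = -10300 J.
Q = 0 for an adiabatic process, so W = −ΔU = 10300 J.
State after step 1: P = 153 kPa, V = 70.9 L, T = 168 K.
Step 2 — Isothermal: T stays 168 K; PV = const ⇒ V₂ = 422 L, P₂ = 25.7 kPa.
ΔU = 0 (ideal gas, T constant).
W = nRT ln(V₂/V₁) = 7.78×8.314×168×ln(5.95) = 19400 J.
Q = ΔU + W = 19400 J.
Net over both steps: W = 29700 J, Q = 19400 J, ΔU = -10300 J.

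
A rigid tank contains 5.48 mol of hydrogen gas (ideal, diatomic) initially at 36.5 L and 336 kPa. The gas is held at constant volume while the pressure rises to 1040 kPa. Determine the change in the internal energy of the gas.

T₁ = P₁V₁/(nR) = 336×36.5/(5.48×8.314) = 269 K.
Isochoric: V stays 36.5 L; P/T = const ⇒ T₂ = 833 K, P₂ = 1040 kPa.
For an ideal gas ΔU = nCvΔT with Cv = (5/2)R = 20.8 J/(mol·K).
ΔU = 5.48×20.8×(833−269) = 64200 J.

64200 J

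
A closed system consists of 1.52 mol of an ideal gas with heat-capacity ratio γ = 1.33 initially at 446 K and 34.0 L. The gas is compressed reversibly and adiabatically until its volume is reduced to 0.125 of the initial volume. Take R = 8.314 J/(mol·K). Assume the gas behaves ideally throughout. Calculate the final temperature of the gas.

P₁ = nRT₁/V₁ = 1.52×8.314×446/34.0 = 166 kPa.
Adiabatic: TV^(γ−1) = const ⇒ T₂ = 446×(8.00)^0.330 = 886 K; PV^γ = const ⇒ P₂ = 2630 kPa.

886 K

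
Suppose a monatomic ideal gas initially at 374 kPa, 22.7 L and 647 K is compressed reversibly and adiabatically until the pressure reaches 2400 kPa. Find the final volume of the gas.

Adiabatic: T₂/T₁ = (P₂/P₁)^((γ−1)/γ) ⇒ T₂ = 647×(6.42)^0.400 = 1360 K; V₂ = 7.44 L.

7.44 L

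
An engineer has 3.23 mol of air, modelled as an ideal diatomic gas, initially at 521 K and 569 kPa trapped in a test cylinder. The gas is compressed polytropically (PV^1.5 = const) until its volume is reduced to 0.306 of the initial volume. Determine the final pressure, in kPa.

3360 kPa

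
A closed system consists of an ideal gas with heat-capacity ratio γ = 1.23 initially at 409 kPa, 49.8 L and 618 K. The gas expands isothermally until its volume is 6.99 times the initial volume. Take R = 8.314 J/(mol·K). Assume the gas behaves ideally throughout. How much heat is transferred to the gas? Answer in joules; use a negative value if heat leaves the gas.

n = P₁V₁/(RT₁) = 409×49.8/(8.314×618) = 3.96 mol.
Isothermal: T stays 618 K; PV = const ⇒ V₂ = 348 L, P₂ = 58.5 kPa.
ΔU = 0 (ideal gas, T constant).
W = nRT ln(V₂/V₁) = 3.96×8.314×618×ln(6.99) = 39600 J.
Q = ΔU + W = 39600 J.

39600 J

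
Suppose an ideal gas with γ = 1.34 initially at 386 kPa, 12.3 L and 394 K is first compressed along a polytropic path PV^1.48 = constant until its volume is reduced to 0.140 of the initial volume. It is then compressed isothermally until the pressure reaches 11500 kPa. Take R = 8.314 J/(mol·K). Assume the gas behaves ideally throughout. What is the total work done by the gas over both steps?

-21400 J

n = P₁V₁/(RT₁) = 386×12.3/(8.314×394) = 1.45 mol.
Step 1 — Polytropic n=1.48: T₂ = T₁(V₁/V₂)^(n−1) = 394×(7.14)^0.48 = 1010 K; P₂ = P₁(V₁/V₂)^n = 7080 kPa.
W = (P₁V₁−P₂V₂)/(n−1) = (386×12.3−7080×1.72)/0.48 = -15500 J.
ΔU = nCvΔT = 1.45×24.5×(1010−394) = 21900 J.
Q = ΔU + W = 6390 J.
State after step 1: P = 7080 kPa, V = 1.72 L, T = 1010 K.
Step 2 — Isothermal: T stays 1010 K; PV = const ⇒ V₂ = 1.06 L, P₂ = 11500 kPa.
ΔU = 0 (ideal gas, T constant).
W = nRT ln(V₂/V₁) = 1.45×8.314×1010×ln(0.616) = -5910 J.
Q = ΔU + W = -5910 J.
Net over both steps: W = -21400 J, Q = 483 J, ΔU = 21900 J.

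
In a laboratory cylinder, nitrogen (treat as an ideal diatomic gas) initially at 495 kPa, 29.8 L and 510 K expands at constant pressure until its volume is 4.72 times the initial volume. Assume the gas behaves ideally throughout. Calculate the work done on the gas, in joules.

n = P₁V₁/(RT₁) = 495×29.8/(8.314×510) = 3.48 mol.
Isobaric: P stays 495 kPa; V/T = const ⇒ T₂ = 2410 K, V₂ = 141 L.
W = PΔV = 495×(141−29.8) kPa·L = 54900 J.
Work done on the gas = −W_by = -54900 J.

-54900 J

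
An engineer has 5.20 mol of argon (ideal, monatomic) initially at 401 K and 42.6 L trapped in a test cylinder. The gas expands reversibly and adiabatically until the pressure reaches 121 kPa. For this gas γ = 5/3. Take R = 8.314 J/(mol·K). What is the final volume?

P₁ = nRT₁/V₁ = 5.20×8.314×401/42.6 = 407 kPa.
Adiabatic: T₂/T₁ = (P₂/P₁)^((γ−1)/γ) ⇒ T₂ = 401×(0.297)^0.400 = 247 K; V₂ = 88.2 L.

88.2 L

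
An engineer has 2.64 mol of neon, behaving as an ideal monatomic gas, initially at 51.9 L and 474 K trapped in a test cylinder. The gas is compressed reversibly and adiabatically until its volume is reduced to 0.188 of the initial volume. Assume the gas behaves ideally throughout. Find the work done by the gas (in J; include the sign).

-31900 J

P₁ = nRT₁/V₁ = 2.64×8.314×474/51.9 = 200 kPa.
Adiabatic: TV^(γ−1) = const ⇒ T₂ = 474×(5.32)^0.667 = 1440 K; PV^γ = const ⇒ P₂ = 3250 kPa.
ΔU = nCvΔT = 2.64×12.5×(1440−474) = 31900 J.
Q = 0 for an adiabatic process, so W = −ΔU = -31900 J.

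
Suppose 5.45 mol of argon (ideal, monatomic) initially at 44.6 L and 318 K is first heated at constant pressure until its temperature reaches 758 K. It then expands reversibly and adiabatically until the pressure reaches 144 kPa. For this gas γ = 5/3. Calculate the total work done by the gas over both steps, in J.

34200 J

P₁ = nRT₁/V₁ = 5.45×8.314×318/44.6 = 323 kPa.
Step 1 — Isobaric: P stays 323 kPa; V/T = const ⇒ T₂ = 758 K, V₂ = 106 L.
W = PΔV = 323×(106−44.6) kPa·L = 19900 J.
ΔU = nCvΔT = 5.45×12.5×(758−318) = 29900 J.
Q = ΔU + W = nCpΔT = 49800 J.
State after step 1: P = 323 kPa, V = 106 L, T = 758 K.
Step 2 — Adiabatic: T₂/T₁ = (P₂/P₁)^((γ−1)/γ) ⇒ T₂ = 758×(0.446)^0.400 = 549 K; V₂ = 173 L.
ΔU = nCvΔT = 5.45×12.5×(549−758) = -14200 J.
Q = 0 for an adiabatic process, so W = −ΔU = 14200 J.
Net over both steps: W = 34200 J, Q = 49800 J, ΔU = 15700 J.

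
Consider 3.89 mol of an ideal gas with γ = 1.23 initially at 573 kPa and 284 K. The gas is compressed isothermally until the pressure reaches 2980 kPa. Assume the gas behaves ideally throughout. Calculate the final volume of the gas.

V₁ = nRT₁/P₁ = 3.89×8.314×284/573 = 16.0 L.
Isothermal: T stays 284 K; PV = const ⇒ V₂ = 3.08 L, P₂ = 2980 kPa.

3.08 L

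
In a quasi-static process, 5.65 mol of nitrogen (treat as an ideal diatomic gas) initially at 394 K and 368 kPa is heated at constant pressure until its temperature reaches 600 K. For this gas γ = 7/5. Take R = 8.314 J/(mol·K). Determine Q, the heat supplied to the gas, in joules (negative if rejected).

V₁ = nRT₁/P₁ = 5.65×8.314×394/368 = 50.3 L.
Isobaric: P stays 368 kPa; V/T = const ⇒ T₂ = 600 K, V₂ = 76.6 L.
W = PΔV = 368×(76.6−50.3) kPa·L = 9680 J.
ΔU = nCvΔT = 5.65×20.8×(600−394) = 24200 J.
Q = ΔU + W = nCpΔT = 33900 J.

33900 J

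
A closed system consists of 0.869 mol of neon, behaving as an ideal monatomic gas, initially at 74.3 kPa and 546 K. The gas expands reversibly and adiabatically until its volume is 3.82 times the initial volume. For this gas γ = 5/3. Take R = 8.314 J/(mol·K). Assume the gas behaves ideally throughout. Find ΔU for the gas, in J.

-3500 J

V₁ = nRT₁/P₁ = 0.869×8.314×546/74.3 = 53.1 L.
Adiabatic: TV^(γ−1) = const ⇒ T₂ = 546×(0.262)^0.667 = 223 K; PV^γ = const ⇒ P₂ = 7.96 kPa.
For an ideal gas ΔU = nCvΔT with Cv = (3/2)R = 12.5 J/(mol·K).
ΔU = 0.869×12.5×(223−546) = -3500 J.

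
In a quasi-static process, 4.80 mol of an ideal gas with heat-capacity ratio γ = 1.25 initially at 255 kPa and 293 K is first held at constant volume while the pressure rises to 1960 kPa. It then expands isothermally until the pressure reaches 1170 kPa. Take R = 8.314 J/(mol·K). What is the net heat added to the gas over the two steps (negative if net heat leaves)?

V₁ = nRT₁/P₁ = 4.80×8.314×293/255 = 45.9 L.
Step 1 — Isochoric: V stays 45.9 L; P/T = const ⇒ T₂ = 2250 K, P₂ = 1960 kPa.
W = 0 (no volume change).
ΔU = nCvΔT = 4.80×33.3×(2250−293) = 313000 J.
Q = ΔU = 313000 J.
State after step 1: P = 1960 kPa, V = 45.9 L, T = 2250 K.
Step 2 — Isothermal: T stays 2250 K; PV = const ⇒ V₂ = 76.8 L, P₂ = 1170 kPa.
ΔU = 0 (ideal gas, T constant).
W = nRT ln(V₂/V₁) = 4.80×8.314×2250×ln(1.68) = 46400 J.
Q = ΔU + W = 46400 J.
Net over both steps: W = 46400 J, Q = 359000 J, ΔU = 313000 J.

359000 J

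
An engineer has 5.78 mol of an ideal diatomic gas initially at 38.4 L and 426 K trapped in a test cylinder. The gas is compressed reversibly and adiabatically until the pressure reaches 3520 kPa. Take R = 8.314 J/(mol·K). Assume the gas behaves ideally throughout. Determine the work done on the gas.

P₁ = nRT₁/V₁ = 5.78×8.314×426/38.4 = 533 kPa.
Adiabatic: T₂/T₁ = (P₂/P₁)^((γ−1)/γ) ⇒ T₂ = 426×(6.60)^0.286 = 730 K; V₂ = 9.97 L.
ΔU = nCvΔT = 5.78×20.8×(730−426) = 36600 J.
Q = 0 for an adiabatic process, so W = −ΔU = -36600 J.
Work done on the gas = −W_by = 36600 J.

36600 J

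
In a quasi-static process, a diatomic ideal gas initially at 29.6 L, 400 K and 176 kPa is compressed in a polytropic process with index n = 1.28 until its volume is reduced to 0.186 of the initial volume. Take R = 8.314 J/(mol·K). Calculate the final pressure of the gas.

1520 kPa

Polytropic n=1.28: T₂ = T₁(V₁/V₂)^(n−1) = 400×(5.38)^0.28 = 641 K; P₂ = P₁(V₁/V₂)^n = 1520 kPa.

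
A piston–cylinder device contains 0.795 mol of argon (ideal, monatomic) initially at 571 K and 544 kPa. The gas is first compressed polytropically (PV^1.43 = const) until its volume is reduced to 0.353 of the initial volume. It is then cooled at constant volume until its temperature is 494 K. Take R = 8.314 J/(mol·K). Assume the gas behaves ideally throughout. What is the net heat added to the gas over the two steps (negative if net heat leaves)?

-5720 J

V₁ = nRT₁/P₁ = 0.795×8.314×571/544 = 6.94 L.
Step 1 — Polytropic n=1.43: T₂ = T₁(V₁/V₂)^(n−1) = 571×(2.83)^0.43 = 893 K; P₂ = P₁(V₁/V₂)^n = 2410 kPa.
W = (P₁V₁−P₂V₂)/(n−1) = (544×6.94−2410×2.45)/0.43 = -4960 J.
ΔU = nCvΔT = 0.795×12.5×(893−571) = 3200 J.
Q = ΔU + W = -1760 J.
State after step 1: P = 2410 kPa, V = 2.45 L, T = 893 K.
Step 2 — Isochoric: V stays 2.45 L; P/T = const ⇒ T₂ = 494 K, P₂ = 1330 kPa.
W = 0 (no volume change).
ΔU = nCvΔT = 0.795×12.5×(494−893) = -3960 J.
Q = ΔU = -3960 J.
Net over both steps: W = -4960 J, Q = -5720 J, ΔU = -763 J.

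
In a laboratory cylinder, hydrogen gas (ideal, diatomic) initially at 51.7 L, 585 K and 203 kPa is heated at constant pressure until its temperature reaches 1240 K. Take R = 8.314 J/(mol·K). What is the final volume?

110 L

Isobaric: P stays 203 kPa; V/T = const ⇒ T₂ = 1240 K, V₂ = 110 L.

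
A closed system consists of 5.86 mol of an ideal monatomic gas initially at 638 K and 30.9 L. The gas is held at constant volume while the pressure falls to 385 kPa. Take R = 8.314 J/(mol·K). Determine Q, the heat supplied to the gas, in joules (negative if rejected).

-28800 J

P₁ = nRT₁/V₁ = 5.86×8.314×638/30.9 = 1010 kPa.
Isochoric: V stays 30.9 L; P/T = const ⇒ T₂ = 244 K, P₂ = 385 kPa.
W = 0 (no volume change).
ΔU = nCvΔT = 5.86×12.5×(244−638) = -28800 J.
Q = ΔU = -28800 J.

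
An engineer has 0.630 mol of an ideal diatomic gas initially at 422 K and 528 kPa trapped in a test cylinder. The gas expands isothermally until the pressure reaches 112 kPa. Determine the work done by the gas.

V₁ = nRT₁/P₁ = 0.630×8.314×422/528 = 4.19 L.
Isothermal: T stays 422 K; PV = const ⇒ V₂ = 19.7 L, P₂ = 112 kPa.
W = nRT ln(V₂/V₁) = 0.630×8.314×422×ln(4.71) = 3430 J.

3430 J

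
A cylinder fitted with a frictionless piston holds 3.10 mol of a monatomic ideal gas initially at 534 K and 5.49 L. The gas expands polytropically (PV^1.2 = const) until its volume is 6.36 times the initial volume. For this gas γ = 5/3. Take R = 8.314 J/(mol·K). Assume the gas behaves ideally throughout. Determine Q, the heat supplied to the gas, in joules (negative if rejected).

P₁ = nRT₁/V₁ = 3.10×8.314×534/5.49 = 2510 kPa.
Polytropic n=1.2: T₂ = T₁(V₁/V₂)^(n−1) = 534×(0.157)^0.20 = 369 K; P₂ = P₁(V₁/V₂)^n = 272 kPa.
W = (P₁V₁−P₂V₂)/(n−1) = (2510×5.49−272×34.9)/0.20 = 21300 J.
ΔU = nCvΔT = 3.10×12.5×(369−534) = -6380 J.
Q = ΔU + W = 14900 J.

14900 J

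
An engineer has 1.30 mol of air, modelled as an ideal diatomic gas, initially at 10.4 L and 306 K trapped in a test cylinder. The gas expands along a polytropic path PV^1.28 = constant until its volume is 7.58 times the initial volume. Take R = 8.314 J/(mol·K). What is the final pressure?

23.8 kPa

P₁ = nRT₁/V₁ = 1.30×8.314×306/10.4 = 318 kPa.
Polytropic n=1.28: T₂ = T₁(V₁/V₂)^(n−1) = 306×(0.132)^0.28 = 174 K; P₂ = P₁(V₁/V₂)^n = 23.8 kPa.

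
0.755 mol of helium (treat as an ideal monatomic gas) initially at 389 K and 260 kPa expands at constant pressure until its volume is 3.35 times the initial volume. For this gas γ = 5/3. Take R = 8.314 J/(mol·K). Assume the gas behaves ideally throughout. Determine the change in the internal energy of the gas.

V₁ = nRT₁/P₁ = 0.755×8.314×389/260 = 9.39 L.
Isobaric: P stays 260 kPa; V/T = const ⇒ T₂ = 1300 K, V₂ = 31.5 L.
For an ideal gas ΔU = nCvΔT with Cv = (3/2)R = 12.5 J/(mol·K).
ΔU = 0.755×12.5×(1300−389) = 8610 J.

8610 J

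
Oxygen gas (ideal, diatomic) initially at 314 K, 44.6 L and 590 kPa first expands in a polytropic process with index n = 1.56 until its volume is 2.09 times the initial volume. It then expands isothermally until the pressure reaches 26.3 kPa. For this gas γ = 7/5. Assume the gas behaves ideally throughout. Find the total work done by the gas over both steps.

n = P₁V₁/(RT₁) = 590×44.6/(8.314×314) = 10.1 mol.
Step 1 — Polytropic n=1.56: T₂ = T₁(V₁/V₂)^(n−1) = 314×(0.478)^0.56 = 208 K; P₂ = P₁(V₁/V₂)^n = 187 kPa.
W = (P₁V₁−P₂V₂)/(n−1) = (590×44.6−187×93.2)/0.56 = 15900 J.
ΔU = nCvΔT = 10.1×20.8×(208−314) = -22200 J.
Q = ΔU + W = -6360 J.
State after step 1: P = 187 kPa, V = 93.2 L, T = 208 K.
Step 2 — Isothermal: T stays 208 K; PV = const ⇒ V₂ = 662 L, P₂ = 26.3 kPa.
ΔU = 0 (ideal gas, T constant).
W = nRT ln(V₂/V₁) = 10.1×8.314×208×ln(7.10) = 34100 J.
Q = ΔU + W = 34100 J.
Net over both steps: W = 50000 J, Q = 27800 J, ΔU = -22200 J.

50000 J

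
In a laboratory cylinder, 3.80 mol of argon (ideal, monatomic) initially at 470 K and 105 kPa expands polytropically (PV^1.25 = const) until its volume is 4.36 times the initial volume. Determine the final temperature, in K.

325 K

V₁ = nRT₁/P₁ = 3.80×8.314×470/105 = 141 L.
Polytropic n=1.25: T₂ = T₁(V₁/V₂)^(n−1) = 470×(0.229)^0.25 = 325 K; P₂ = P₁(V₁/V₂)^n = 16.7 kPa.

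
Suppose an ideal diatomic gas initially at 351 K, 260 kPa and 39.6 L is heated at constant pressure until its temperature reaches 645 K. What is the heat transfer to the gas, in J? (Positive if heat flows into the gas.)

n = P₁V₁/(RT₁) = 260×39.6/(8.314×351) = 3.53 mol.
Isobaric: P stays 260 kPa; V/T = const ⇒ T₂ = 645 K, V₂ = 72.8 L.
W = PΔV = 260×(72.8−39.6) kPa·L = 8620 J.
ΔU = nCvΔT = 3.53×20.8×(645−351) = 21600 J.
Q = ΔU + W = nCpΔT = 30200 J.

30200 J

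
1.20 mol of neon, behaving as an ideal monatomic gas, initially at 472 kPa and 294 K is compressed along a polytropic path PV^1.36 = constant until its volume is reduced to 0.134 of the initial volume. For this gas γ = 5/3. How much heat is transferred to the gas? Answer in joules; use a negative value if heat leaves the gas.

-3980 J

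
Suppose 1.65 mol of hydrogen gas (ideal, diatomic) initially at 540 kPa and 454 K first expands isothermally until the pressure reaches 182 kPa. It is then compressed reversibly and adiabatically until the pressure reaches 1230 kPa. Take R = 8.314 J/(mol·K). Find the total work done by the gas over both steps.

-4530 J

V₁ = nRT₁/P₁ = 1.65×8.314×454/540 = 11.5 L.
Step 1 — Isothermal: T stays 454 K; PV = const ⇒ V₂ = 34.2 L, P₂ = 182 kPa.
ΔU = 0 (ideal gas, T constant).
W = nRT ln(V₂/V₁) = 1.65×8.314×454×ln(2.97) = 6770 J.
Q = ΔU + W = 6770 J.
State after step 1: P = 182 kPa, V = 34.2 L, T = 454 K.
Step 2 — Adiabatic: T₂/T₁ = (P₂/P₁)^((γ−1)/γ) ⇒ T₂ = 454×(6.76)^0.286 = 784 K; V₂ = 8.74 L.
ΔU = nCvΔT = 1.65×20.8×(784−454) = 11300 J.
Q = 0 for an adiabatic process, so W = −ΔU = -11300 J.
Net over both steps: W = -4530 J, Q = 6770 J, ΔU = 11300 J.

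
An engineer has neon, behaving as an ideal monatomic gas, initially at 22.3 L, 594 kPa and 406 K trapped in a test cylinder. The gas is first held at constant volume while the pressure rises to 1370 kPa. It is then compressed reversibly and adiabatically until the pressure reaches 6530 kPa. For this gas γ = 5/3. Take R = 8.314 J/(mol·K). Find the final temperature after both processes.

1750 K

n = P₁V₁/(RT₁) = 594×22.3/(8.314×406) = 3.92 mol.
Step 1 — Isochoric: V stays 22.3 L; P/T = const ⇒ T₂ = 936 K, P₂ = 1370 kPa.
W = 0 (no volume change).
ΔU = nCvΔT = 3.92×12.5×(936−406) = 26000 J.
Q = ΔU = 26000 J.
State after step 1: P = 1370 kPa, V = 22.3 L, T = 936 K.
Step 2 — Adiabatic: T₂/T₁ = (P₂/P₁)^((γ−1)/γ) ⇒ T₂ = 936×(4.77)^0.400 = 1750 K; V₂ = 8.74 L.
ΔU = nCvΔT = 3.92×12.5×(1750−936) = 39800 J.
Q = 0 for an adiabatic process, so W = −ΔU = -39800 J.
Net over both steps: W = -39800 J, Q = 26000 J, ΔU = 65700 J.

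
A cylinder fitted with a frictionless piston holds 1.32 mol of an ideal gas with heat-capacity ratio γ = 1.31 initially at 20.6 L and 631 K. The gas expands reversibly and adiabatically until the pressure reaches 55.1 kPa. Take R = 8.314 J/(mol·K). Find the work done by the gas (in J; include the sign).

7780 J

P₁ = nRT₁/V₁ = 1.32×8.314×631/20.6 = 336 kPa.
Adiabatic: T₂/T₁ = (P₂/P₁)^((γ−1)/γ) ⇒ T₂ = 631×(0.164)^0.237 = 411 K; V₂ = 81.9 L.
ΔU = nCvΔT = 1.32×26.8×(411−631) = -7780 J.
Q = 0 for an adiabatic process, so W = −ΔU = 7780 J.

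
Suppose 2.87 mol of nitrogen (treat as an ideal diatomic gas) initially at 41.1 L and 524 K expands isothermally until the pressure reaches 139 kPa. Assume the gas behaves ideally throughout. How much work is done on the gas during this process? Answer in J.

P₁ = nRT₁/V₁ = 2.87×8.314×524/41.1 = 304 kPa.
Isothermal: T stays 524 K; PV = const ⇒ V₂ = 90.0 L, P₂ = 139 kPa.
W = nRT ln(V₂/V₁) = 2.87×8.314×524×ln(2.19) = 9790 J.
Work done on the gas = −W_by = -9790 J.

-9790 J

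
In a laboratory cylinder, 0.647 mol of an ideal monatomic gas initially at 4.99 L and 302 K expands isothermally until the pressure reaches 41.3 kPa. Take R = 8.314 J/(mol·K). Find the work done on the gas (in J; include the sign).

P₁ = nRT₁/V₁ = 0.647×8.314×302/4.99 = 326 kPa.
Isothermal: T stays 302 K; PV = const ⇒ V₂ = 39.3 L, P₂ = 41.3 kPa.
W = nRT ln(V₂/V₁) = 0.647×8.314×302×ln(7.88) = 3350 J.
Work done on the gas = −W_by = -3350 J.

-3350 J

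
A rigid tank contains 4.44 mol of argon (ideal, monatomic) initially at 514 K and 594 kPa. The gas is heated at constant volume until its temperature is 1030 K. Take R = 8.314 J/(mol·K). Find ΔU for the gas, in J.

28600 J

V₁ = nRT₁/P₁ = 4.44×8.314×514/594 = 31.9 L.
Isochoric: V stays 31.9 L; P/T = const ⇒ T₂ = 1030 K, P₂ = 1190 kPa.
For an ideal gas ΔU = nCvΔT with Cv = (3/2)R = 12.5 J/(mol·K).
ΔU = 4.44×12.5×(1030−514) = 28600 J.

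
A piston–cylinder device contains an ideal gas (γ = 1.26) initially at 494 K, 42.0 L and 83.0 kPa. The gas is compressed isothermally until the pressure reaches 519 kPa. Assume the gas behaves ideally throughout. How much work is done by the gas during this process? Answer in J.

n = P₁V₁/(RT₁) = 83.0×42.0/(8.314×494) = 0.849 mol.
Isothermal: T stays 494 K; PV = const ⇒ V₂ = 6.72 L, P₂ = 519 kPa.
W = nRT ln(V₂/V₁) = 0.849×8.314×494×ln(0.160) = -6390 J.

-6390 J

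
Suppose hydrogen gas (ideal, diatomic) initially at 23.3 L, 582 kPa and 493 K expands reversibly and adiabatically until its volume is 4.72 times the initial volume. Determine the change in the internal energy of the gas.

-15700 J

n = P₁V₁/(RT₁) = 582×23.3/(8.314×493) = 3.31 mol.
Adiabatic: TV^(γ−1) = const ⇒ T₂ = 493×(0.212)^0.400 = 265 K; PV^γ = const ⇒ P₂ = 66.3 kPa.
For an ideal gas ΔU = nCvΔT with Cv = (5/2)R = 20.8 J/(mol·K).
ΔU = 3.31×20.8×(265−493) = -15700 J.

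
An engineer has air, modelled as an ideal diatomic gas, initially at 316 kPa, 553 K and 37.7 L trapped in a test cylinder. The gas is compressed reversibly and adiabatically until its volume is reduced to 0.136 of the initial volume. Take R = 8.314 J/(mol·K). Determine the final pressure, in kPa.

5160 kPa

Adiabatic: TV^(γ−1) = const ⇒ T₂ = 553×(7.35)^0.400 = 1230 K; PV^γ = const ⇒ P₂ = 5160 kPa.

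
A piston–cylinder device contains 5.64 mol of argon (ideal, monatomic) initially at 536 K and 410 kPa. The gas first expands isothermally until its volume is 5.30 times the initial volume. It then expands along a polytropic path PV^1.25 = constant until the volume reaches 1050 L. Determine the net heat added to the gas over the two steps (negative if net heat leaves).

V₁ = nRT₁/P₁ = 5.64×8.314×536/410 = 61.3 L.
Step 1 — Isothermal: T stays 536 K; PV = const ⇒ V₂ = 325 L, P₂ = 77.4 kPa.
ΔU = 0 (ideal gas, T constant).
W = nRT ln(V₂/V₁) = 5.64×8.314×536×ln(5.30) = 41900 J.
Q = ΔU + W = 41900 J.
State after step 1: P = 77.4 kPa, V = 325 L, T = 536 K.
Step 2 — Polytropic n=1.25: T₂ = T₁(V₁/V₂)^(n−1) = 536×(0.309)^0.25 = 400 K; P₂ = P₁(V₁/V₂)^n = 17.9 kPa.
W = (P₁V₁−P₂V₂)/(n−1) = (77.4×325−17.9×1050)/0.25 = 25600 J.
ΔU = nCvΔT = 5.64×12.5×(400−536) = -9580 J.
Q = ΔU + W = 16000 J.
Net over both steps: W = 67500 J, Q = 57900 J, ΔU = -9580 J.

57900 J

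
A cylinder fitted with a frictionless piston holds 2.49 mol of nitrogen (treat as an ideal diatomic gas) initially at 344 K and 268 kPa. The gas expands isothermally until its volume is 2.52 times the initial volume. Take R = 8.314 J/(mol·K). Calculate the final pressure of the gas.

V₁ = nRT₁/P₁ = 2.49×8.314×344/268 = 26.6 L.
Isothermal: T stays 344 K; PV = const ⇒ V₂ = 67.0 L, P₂ = 106 kPa.

106 kPa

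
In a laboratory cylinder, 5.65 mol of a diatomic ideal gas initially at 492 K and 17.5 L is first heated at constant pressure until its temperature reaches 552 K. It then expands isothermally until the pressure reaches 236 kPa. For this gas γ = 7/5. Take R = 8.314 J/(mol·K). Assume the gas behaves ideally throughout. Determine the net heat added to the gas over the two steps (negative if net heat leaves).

P₁ = nRT₁/V₁ = 5.65×8.314×492/17.5 = 1320 kPa.
Step 1 — Isobaric: P stays 1320 kPa; V/T = const ⇒ T₂ = 552 K, V₂ = 19.6 L.
W = PΔV = 1320×(19.6−17.5) kPa·L = 2820 J.
ΔU = nCvΔT = 5.65×20.8×(552−492) = 7050 J.
Q = ΔU + W = nCpΔT = 9860 J.
State after step 1: P = 1320 kPa, V = 19.6 L, T = 552 K.
Step 2 — Isothermal: T stays 552 K; PV = const ⇒ V₂ = 110 L, P₂ = 236 kPa.
ΔU = 0 (ideal gas, T constant).
W = nRT ln(V₂/V₁) = 5.65×8.314×552×ln(5.60) = 44700 J.
Q = ΔU + W = 44700 J.
Net over both steps: W = 47500 J, Q = 54500 J, ΔU = 7050 J.

54500 J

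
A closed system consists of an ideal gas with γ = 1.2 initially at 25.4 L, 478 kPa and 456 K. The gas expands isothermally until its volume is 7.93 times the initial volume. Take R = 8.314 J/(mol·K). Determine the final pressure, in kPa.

Isothermal: T stays 456 K; PV = const ⇒ V₂ = 201 L, P₂ = 60.3 kPa.

60.3 kPa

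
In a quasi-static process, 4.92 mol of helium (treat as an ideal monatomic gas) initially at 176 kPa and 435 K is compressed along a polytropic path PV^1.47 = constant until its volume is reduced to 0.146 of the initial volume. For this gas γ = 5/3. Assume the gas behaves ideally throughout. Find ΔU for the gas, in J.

39200 J

V₁ = nRT₁/P₁ = 4.92×8.314×435/176 = 101 L.
Polytropic n=1.47: T₂ = T₁(V₁/V₂)^(n−1) = 435×(6.85)^0.47 = 1070 K; P₂ = P₁(V₁/V₂)^n = 2980 kPa.
For an ideal gas ΔU = nCvΔT with Cv = (3/2)R = 12.5 J/(mol·K).
ΔU = 4.92×12.5×(1070−435) = 39200 J.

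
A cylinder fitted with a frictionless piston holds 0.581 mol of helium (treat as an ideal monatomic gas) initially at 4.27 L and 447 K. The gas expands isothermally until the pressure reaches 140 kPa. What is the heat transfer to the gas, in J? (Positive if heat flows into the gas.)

2770 J

P₁ = nRT₁/V₁ = 0.581×8.314×447/4.27 = 506 kPa.
Isothermal: T stays 447 K; PV = const ⇒ V₂ = 15.4 L, P₂ = 140 kPa.
ΔU = 0 (ideal gas, T constant).
W = nRT ln(V₂/V₁) = 0.581×8.314×447×ln(3.61) = 2770 J.
Q = ΔU + W = 2770 J.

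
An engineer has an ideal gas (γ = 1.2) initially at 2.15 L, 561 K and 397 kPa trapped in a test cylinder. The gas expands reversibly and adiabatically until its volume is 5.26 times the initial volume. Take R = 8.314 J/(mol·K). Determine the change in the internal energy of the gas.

-1210 J

n = P₁V₁/(RT₁) = 397×2.15/(8.314×561) = 0.183 mol.
Adiabatic: TV^(γ−1) = const ⇒ T₂ = 561×(0.190)^0.200 = 402 K; PV^γ = const ⇒ P₂ = 54.2 kPa.
For an ideal gas ΔU = nCvΔT with Cv = R/(γ−1) = 41.6 J/(mol·K).
ΔU = 0.183×41.6×(402−561) = -1210 J.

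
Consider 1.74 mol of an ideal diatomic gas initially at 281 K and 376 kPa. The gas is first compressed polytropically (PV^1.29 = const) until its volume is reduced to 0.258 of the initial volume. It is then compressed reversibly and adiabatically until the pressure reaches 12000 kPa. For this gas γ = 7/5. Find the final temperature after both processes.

679 K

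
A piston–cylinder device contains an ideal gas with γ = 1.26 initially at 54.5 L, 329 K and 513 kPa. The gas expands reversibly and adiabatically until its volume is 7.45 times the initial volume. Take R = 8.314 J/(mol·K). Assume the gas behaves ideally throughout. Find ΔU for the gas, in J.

n = P₁V₁/(RT₁) = 513×54.5/(8.314×329) = 10.2 mol.
Adiabatic: TV^(γ−1) = const ⇒ T₂ = 329×(0.134)^0.260 = 195 K; PV^γ = const ⇒ P₂ = 40.9 kPa.
For an ideal gas ΔU = nCvΔT with Cv = R/(γ−1) = 32.0 J/(mol·K).
ΔU = 10.2×32.0×(195−329) = -43700 J.

-43700 J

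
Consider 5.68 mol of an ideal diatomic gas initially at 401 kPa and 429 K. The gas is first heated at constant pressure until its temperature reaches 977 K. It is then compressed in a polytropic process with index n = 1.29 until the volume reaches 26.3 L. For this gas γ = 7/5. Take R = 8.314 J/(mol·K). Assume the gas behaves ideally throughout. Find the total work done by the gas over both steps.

V₁ = nRT₁/P₁ = 5.68×8.314×429/401 = 50.5 L.
Step 1 — Isobaric: P stays 401 kPa; V/T = const ⇒ T₂ = 977 K, V₂ = 115 L.
W = PΔV = 401×(115−50.5) kPa·L = 25900 J.
ΔU = nCvΔT = 5.68×20.8×(977−429) = 64700 J.
Q = ΔU + W = nCpΔT = 90600 J.
State after step 1: P = 401 kPa, V = 115 L, T = 977 K.
Step 2 — Polytropic n=1.29: T₂ = T₁(V₁/V₂)^(n−1) = 977×(4.37)^0.29 = 1500 K; P₂ = P₁(V₁/V₂)^n = 2690 kPa.
W = (P₁V₁−P₂V₂)/(n−1) = (401×115−2690×26.3)/0.29 = -85000 J.
ΔU = nCvΔT = 5.68×20.8×(1500−977) = 61600 J.
Q = ΔU + W = -23400 J.
Net over both steps: W = -59100 J, Q = 67200 J, ΔU = 126000 J.

-59100 J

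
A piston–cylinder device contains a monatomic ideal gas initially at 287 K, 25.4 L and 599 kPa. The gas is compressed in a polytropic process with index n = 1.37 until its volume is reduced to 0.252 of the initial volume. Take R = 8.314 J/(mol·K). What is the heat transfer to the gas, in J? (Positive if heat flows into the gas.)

-12200 J

n = P₁V₁/(RT₁) = 599×25.4/(8.314×287) = 6.38 mol.
Polytropic n=1.37: T₂ = T₁(V₁/V₂)^(n−1) = 287×(3.97)^0.37 = 478 K; P₂ = P₁(V₁/V₂)^n = 3960 kPa.
W = (P₁V₁−P₂V₂)/(n−1) = (599×25.4−3960×6.40)/0.37 = -27400 J.
ΔU = nCvΔT = 6.38×12.5×(478−287) = 15200 J.
Q = ΔU + W = -12200 J.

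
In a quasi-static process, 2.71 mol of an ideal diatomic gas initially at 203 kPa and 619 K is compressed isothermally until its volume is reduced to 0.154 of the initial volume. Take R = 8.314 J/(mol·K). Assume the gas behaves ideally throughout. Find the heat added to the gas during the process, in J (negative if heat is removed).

V₁ = nRT₁/P₁ = 2.71×8.314×619/203 = 68.7 L.
Isothermal: T stays 619 K; PV = const ⇒ V₂ = 10.6 L, P₂ = 1320 kPa.
ΔU = 0 (ideal gas, T constant).
W = nRT ln(V₂/V₁) = 2.71×8.314×619×ln(0.154) = -26100 J.
Q = ΔU + W = -26100 J.

-26100 J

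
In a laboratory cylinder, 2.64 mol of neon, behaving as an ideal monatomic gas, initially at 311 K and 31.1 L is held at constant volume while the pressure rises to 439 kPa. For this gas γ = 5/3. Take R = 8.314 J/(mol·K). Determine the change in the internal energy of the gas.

10200 J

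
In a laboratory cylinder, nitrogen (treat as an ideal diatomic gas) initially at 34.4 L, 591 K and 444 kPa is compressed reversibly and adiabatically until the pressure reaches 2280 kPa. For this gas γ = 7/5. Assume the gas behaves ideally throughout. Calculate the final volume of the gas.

10.7 L

Adiabatic: T₂/T₁ = (P₂/P₁)^((γ−1)/γ) ⇒ T₂ = 591×(5.14)^0.286 = 943 K; V₂ = 10.7 L.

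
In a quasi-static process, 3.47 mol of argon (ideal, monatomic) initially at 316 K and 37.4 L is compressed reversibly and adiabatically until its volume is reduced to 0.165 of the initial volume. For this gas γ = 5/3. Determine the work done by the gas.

-31800 J

P₁ = nRT₁/V₁ = 3.47×8.314×316/37.4 = 244 kPa.
Adiabatic: TV^(γ−1) = const ⇒ T₂ = 316×(6.06)^0.667 = 1050 K; PV^γ = const ⇒ P₂ = 4910 kPa.
ΔU = nCvΔT = 3.47×12.5×(1050−316) = 31800 J.
Q = 0 for an adiabatic process, so W = −ΔU = -31800 J.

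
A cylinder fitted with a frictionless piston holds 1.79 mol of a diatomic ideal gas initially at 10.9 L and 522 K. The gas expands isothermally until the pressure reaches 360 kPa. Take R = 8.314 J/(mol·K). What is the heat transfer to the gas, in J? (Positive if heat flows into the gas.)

5310 J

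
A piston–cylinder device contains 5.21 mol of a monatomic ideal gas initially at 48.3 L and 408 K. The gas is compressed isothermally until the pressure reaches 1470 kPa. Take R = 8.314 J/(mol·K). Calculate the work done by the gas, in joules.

-24600 J

P₁ = nRT₁/V₁ = 5.21×8.314×408/48.3 = 366 kPa.
Isothermal: T stays 408 K; PV = const ⇒ V₂ = 12.0 L, P₂ = 1470 kPa.
W = nRT ln(V₂/V₁) = 5.21×8.314×408×ln(0.249) = -24600 J.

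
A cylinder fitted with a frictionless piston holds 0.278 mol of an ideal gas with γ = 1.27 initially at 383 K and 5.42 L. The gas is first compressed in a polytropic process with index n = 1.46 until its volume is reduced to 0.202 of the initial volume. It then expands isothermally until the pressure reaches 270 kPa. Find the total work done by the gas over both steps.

P₁ = nRT₁/V₁ = 0.278×8.314×383/5.42 = 163 kPa.
Step 1 — Polytropic n=1.46: T₂ = T₁(V₁/V₂)^(n−1) = 383×(4.95)^0.46 = 799 K; P₂ = P₁(V₁/V₂)^n = 1690 kPa.
W = (P₁V₁−P₂V₂)/(n−1) = (163×5.42−1690×1.09)/0.46 = -2090 J.
ΔU = nCvΔT = 0.278×30.8×(799−383) = 3560 J.
Q = ΔU + W = 1470 J.
State after step 1: P = 1690 kPa, V = 1.09 L, T = 799 K.
Step 2 — Isothermal: T stays 799 K; PV = const ⇒ V₂ = 6.84 L, P₂ = 270 kPa.
ΔU = 0 (ideal gas, T constant).
W = nRT ln(V₂/V₁) = 0.278×8.314×799×ln(6.25) = 3390 J.
Q = ΔU + W = 3390 J.
Net over both steps: W = 1290 J, Q = 4860 J, ΔU = 3560 J.

1290 J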